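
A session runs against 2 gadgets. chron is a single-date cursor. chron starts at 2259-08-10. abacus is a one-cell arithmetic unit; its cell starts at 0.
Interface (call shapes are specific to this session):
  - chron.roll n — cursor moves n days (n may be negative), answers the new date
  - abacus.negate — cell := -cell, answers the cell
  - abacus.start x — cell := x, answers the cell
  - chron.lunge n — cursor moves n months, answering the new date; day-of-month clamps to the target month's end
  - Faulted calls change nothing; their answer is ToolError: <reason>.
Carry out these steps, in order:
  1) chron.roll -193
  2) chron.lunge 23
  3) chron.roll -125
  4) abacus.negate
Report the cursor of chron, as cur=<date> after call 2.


Answer: cur=2260-12-29

Derivation:
>>> roll n: -193
[out] 2259-01-29
>>> lunge n: 23
[out] 2260-12-29
>>> roll n: -125
[out] 2260-08-26
>>> negate
[out] 0


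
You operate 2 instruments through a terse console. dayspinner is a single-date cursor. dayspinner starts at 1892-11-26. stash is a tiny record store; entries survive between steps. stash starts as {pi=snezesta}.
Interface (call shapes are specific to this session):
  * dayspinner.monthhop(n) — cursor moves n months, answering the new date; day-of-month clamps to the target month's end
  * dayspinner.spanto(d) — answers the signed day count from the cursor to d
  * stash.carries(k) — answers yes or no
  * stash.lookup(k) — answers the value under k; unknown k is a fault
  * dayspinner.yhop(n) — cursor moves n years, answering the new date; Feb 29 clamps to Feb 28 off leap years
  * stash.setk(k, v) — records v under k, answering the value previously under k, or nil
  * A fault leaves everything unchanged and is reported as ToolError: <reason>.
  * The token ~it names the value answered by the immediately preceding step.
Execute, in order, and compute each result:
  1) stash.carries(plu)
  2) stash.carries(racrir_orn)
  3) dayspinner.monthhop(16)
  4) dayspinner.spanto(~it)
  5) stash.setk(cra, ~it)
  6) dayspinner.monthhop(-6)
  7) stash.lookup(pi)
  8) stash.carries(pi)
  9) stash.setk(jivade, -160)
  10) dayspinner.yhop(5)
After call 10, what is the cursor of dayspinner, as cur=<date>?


Answer: cur=1898-09-26

Derivation:
// 1. stash.carries(k→plu) -> no
// 2. stash.carries(k→racrir_orn) -> no
// 3. dayspinner.monthhop(n→16) -> 1894-03-26
// 4. dayspinner.spanto(d→~it) -> 0
// 5. stash.setk(k→cra, v→~it) -> nil
// 6. dayspinner.monthhop(n→-6) -> 1893-09-26
// 7. stash.lookup(k→pi) -> snezesta
// 8. stash.carries(k→pi) -> yes
// 9. stash.setk(k→jivade, v→-160) -> nil
// 10. dayspinner.yhop(n→5) -> 1898-09-26


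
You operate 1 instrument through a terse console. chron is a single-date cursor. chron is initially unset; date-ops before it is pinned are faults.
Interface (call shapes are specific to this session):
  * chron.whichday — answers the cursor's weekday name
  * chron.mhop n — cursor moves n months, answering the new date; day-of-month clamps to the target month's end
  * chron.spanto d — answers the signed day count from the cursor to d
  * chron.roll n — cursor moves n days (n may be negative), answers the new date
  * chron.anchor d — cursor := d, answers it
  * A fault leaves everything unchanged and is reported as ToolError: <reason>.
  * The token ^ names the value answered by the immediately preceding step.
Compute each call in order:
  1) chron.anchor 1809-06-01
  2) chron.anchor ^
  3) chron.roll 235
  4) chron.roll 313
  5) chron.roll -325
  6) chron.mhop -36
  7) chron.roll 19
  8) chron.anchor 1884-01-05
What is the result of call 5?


Answer: 1810-01-10

Derivation:
Using chron.anchor using d=1809-06-01, and observe 1809-06-01.
Calling chron.anchor using d=^, and observe 1809-06-01.
Using chron.roll using n=235, — result: 1810-01-22.
Invoking chron.roll using n=313, and observe 1810-12-01.
I call chron.roll using n=-325, and observe 1810-01-10.
I call chron.mhop using n=-36, and see 1807-01-10.
I call chron.roll using n=19, and see 1807-01-29.
I call chron.anchor using d=1884-01-05, which returns 1884-01-05.


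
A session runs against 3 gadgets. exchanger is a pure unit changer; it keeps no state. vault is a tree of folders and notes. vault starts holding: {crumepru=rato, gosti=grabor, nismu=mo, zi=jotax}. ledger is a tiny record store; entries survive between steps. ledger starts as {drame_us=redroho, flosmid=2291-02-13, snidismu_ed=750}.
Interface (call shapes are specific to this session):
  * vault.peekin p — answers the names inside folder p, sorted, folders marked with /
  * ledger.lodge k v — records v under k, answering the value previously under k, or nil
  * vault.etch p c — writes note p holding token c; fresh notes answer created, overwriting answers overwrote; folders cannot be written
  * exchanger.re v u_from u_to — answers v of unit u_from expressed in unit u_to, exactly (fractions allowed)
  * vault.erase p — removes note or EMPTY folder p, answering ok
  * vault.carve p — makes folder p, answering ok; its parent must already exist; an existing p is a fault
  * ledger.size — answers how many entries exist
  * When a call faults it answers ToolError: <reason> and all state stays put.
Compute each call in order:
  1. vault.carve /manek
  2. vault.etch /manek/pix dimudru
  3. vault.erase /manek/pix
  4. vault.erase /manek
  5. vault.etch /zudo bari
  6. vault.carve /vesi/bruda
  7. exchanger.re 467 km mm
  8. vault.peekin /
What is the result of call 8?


Answer: [crumepru, gosti, nismu, zi, zudo]

Derivation:
~$ vault.carve p→/manek
:: ok
~$ vault.etch p→/manek/pix c→dimudru
:: created
~$ vault.erase p→/manek/pix
:: ok
~$ vault.erase p→/manek
:: ok
~$ vault.etch p→/zudo c→bari
:: created
~$ vault.carve p→/vesi/bruda
:: ToolError: no parent
~$ exchanger.re v→467 u_from→km u_to→mm
:: 467000000
~$ vault.peekin p→/
:: [crumepru, gosti, nismu, zi, zudo]


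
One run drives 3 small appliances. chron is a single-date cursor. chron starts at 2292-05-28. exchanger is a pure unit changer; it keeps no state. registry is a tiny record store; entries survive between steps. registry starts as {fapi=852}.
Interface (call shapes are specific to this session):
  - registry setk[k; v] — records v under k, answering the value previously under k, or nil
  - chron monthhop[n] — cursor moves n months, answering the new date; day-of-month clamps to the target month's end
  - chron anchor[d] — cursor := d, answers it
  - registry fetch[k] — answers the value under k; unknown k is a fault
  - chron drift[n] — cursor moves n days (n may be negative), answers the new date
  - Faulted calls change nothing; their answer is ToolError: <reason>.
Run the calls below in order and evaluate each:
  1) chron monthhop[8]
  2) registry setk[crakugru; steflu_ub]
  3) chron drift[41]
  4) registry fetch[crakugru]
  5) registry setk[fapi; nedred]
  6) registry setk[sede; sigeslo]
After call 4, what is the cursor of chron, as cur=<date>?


Answer: cur=2293-03-10

Derivation:
I invoke chron monthhop passing n=8, giving 2293-01-28.
I try registry setk passing k=crakugru, v=steflu_ub, and get nil.
I try chron drift passing n=41, and get 2293-03-10.
Next I call registry fetch passing k=crakugru, which returns steflu_ub.
I run registry setk passing k=fapi, v=nedred, yielding 852.
I use registry setk passing k=sede, v=sigeslo, → nil.


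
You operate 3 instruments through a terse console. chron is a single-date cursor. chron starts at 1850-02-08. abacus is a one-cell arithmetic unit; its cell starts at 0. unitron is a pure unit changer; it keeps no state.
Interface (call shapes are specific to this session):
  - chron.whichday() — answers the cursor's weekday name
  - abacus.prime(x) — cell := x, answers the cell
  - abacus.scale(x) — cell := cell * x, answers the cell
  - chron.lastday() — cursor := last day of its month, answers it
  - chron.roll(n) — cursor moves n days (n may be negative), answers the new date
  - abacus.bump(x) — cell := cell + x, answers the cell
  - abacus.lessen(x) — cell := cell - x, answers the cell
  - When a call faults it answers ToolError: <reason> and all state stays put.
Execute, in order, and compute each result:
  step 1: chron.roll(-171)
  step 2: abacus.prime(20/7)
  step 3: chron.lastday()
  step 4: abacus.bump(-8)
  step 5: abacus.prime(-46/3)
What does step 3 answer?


[in] chron.roll -171
:: 1849-08-21
[in] abacus.prime 20/7
:: 20/7
[in] chron.lastday
:: 1849-08-31
[in] abacus.bump -8
:: -36/7
[in] abacus.prime -46/3
:: -46/3

Answer: 1849-08-31


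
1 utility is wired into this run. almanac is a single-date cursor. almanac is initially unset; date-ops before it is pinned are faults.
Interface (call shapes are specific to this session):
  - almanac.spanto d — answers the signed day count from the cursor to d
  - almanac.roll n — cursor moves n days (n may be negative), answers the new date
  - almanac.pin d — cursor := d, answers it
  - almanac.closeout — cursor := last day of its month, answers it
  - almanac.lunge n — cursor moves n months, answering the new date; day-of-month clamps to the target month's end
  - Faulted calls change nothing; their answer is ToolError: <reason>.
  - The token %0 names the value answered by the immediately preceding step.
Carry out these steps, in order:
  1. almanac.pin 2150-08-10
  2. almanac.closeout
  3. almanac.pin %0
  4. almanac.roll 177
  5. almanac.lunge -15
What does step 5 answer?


Answer: 2149-11-24

Derivation:
>>> pin 2150-08-10
[out] 2150-08-10
>>> closeout
[out] 2150-08-31
>>> pin %0
[out] 2150-08-31
>>> roll 177
[out] 2151-02-24
>>> lunge -15
[out] 2149-11-24


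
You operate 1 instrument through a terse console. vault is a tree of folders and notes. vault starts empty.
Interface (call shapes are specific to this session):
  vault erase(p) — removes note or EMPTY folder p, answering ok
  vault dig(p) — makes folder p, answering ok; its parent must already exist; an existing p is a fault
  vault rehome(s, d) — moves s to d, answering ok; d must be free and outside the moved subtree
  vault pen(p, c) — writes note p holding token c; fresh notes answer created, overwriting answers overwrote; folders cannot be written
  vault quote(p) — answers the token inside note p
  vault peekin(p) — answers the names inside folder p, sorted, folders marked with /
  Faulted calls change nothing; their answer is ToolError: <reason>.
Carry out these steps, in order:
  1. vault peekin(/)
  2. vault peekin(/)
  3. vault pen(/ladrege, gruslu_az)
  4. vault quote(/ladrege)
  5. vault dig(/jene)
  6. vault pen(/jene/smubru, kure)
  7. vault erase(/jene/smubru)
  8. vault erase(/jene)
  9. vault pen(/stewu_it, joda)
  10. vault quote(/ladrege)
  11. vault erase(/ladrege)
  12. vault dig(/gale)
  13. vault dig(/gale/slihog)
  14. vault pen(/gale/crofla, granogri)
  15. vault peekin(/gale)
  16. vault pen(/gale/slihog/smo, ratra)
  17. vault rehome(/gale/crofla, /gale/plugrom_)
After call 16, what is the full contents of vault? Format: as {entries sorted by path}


Answer: {gale/, gale/crofla=granogri, gale/slihog/, gale/slihog/smo=ratra, stewu_it=joda}

Derivation:
Next I call vault peekin with p='/', which returns [].
I try vault peekin with p='/', and observe [].
I try vault pen with p='/ladrege', c='gruslu_az', giving created.
I try vault quote with p='/ladrege': gruslu_az.
Next I call vault dig with p='/jene', giving ok.
I run vault pen with p='/jene/smubru', c='kure', giving created.
Using vault erase with p='/jene/smubru', and see ok.
I use vault erase with p='/jene', → ok.
Now I run vault pen with p='/stewu_it', c='joda', yielding created.
I use vault quote with p='/ladrege', which returns gruslu_az.
Using vault erase with p='/ladrege', and observe ok.
Now I run vault dig with p='/gale', yielding ok.
I invoke vault dig with p='/gale/slihog', and see ok.
I invoke vault pen with p='/gale/crofla', c='granogri', which returns created.
I call vault peekin with p='/gale', giving [crofla, slihog/].
I use vault pen with p='/gale/slihog/smo', c='ratra', — result: created.
I run vault rehome with s='/gale/crofla', d='/gale/plugrom_', and get ok.


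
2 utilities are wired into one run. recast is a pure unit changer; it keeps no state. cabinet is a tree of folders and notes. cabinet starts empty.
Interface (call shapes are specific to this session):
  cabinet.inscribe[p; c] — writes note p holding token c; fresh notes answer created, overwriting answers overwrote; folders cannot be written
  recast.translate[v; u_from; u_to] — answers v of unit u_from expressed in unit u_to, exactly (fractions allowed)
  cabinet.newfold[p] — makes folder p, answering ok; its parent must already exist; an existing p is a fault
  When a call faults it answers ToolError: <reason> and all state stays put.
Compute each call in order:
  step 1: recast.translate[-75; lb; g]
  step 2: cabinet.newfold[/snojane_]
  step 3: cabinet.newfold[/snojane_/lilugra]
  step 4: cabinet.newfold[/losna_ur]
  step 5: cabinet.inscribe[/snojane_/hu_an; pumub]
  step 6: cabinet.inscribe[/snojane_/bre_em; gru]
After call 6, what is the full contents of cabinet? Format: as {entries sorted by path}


Answer: {losna_ur/, snojane_/, snojane_/bre_em=gru, snojane_/hu_an=pumub, snojane_/lilugra/}

Derivation:
[in] recast.translate -75 lb g
[out] -136077711/4000
[in] cabinet.newfold /snojane_
[out] ok
[in] cabinet.newfold /snojane_/lilugra
[out] ok
[in] cabinet.newfold /losna_ur
[out] ok
[in] cabinet.inscribe /snojane_/hu_an pumub
[out] created
[in] cabinet.inscribe /snojane_/bre_em gru
[out] created


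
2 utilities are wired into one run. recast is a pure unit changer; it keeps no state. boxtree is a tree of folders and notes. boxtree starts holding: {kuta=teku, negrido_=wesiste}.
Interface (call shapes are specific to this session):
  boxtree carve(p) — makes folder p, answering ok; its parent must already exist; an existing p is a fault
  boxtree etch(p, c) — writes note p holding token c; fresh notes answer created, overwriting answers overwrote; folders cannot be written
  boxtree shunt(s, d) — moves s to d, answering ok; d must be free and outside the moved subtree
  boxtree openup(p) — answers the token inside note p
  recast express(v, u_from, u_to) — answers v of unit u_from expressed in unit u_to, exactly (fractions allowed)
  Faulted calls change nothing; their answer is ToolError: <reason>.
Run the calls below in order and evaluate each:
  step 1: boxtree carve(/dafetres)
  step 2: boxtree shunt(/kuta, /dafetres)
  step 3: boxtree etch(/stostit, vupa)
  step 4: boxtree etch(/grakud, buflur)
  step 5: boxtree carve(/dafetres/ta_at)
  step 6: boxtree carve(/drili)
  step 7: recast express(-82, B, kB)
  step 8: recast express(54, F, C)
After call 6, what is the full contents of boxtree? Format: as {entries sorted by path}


Answer: {dafetres/, dafetres/ta_at/, drili/, grakud=buflur, kuta=teku, negrido_=wesiste, stostit=vupa}

Derivation:
! 1. boxtree carve(/dafetres) -> ok
! 2. boxtree shunt(/kuta, /dafetres) -> ToolError: exists
! 3. boxtree etch(/stostit, vupa) -> created
! 4. boxtree etch(/grakud, buflur) -> created
! 5. boxtree carve(/dafetres/ta_at) -> ok
! 6. boxtree carve(/drili) -> ok
! 7. recast express(-82, B, kB) -> -41/500
! 8. recast express(54, F, C) -> 110/9


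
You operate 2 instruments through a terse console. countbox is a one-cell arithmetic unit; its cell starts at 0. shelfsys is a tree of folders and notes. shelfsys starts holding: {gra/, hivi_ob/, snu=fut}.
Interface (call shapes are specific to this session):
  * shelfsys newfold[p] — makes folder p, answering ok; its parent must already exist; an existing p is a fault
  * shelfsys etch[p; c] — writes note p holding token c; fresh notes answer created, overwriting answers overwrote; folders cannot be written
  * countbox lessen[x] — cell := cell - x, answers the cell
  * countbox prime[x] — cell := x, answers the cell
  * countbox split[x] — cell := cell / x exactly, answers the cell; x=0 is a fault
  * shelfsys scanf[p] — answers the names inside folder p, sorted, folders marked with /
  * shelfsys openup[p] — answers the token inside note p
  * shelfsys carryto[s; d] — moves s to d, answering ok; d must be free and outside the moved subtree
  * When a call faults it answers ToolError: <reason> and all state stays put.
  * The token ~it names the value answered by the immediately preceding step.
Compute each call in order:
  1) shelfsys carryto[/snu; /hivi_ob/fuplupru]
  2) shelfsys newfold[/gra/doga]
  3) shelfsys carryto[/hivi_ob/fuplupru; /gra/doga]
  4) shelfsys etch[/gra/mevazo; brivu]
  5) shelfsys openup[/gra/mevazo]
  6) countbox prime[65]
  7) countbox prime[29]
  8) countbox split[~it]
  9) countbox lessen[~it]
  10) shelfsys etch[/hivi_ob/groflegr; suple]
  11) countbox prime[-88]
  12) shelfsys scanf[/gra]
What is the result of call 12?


Do: shelfsys carryto[/snu; /hivi_ob/fuplupru]
See: ok
Do: shelfsys newfold[/gra/doga]
See: ok
Do: shelfsys carryto[/hivi_ob/fuplupru; /gra/doga]
See: ToolError: exists
Do: shelfsys etch[/gra/mevazo; brivu]
See: created
Do: shelfsys openup[/gra/mevazo]
See: brivu
Do: countbox prime[65]
See: 65
Do: countbox prime[29]
See: 29
Do: countbox split[~it]
See: 1
Do: countbox lessen[~it]
See: 0
Do: shelfsys etch[/hivi_ob/groflegr; suple]
See: created
Do: countbox prime[-88]
See: -88
Do: shelfsys scanf[/gra]
See: [doga/, mevazo]

Answer: [doga/, mevazo]


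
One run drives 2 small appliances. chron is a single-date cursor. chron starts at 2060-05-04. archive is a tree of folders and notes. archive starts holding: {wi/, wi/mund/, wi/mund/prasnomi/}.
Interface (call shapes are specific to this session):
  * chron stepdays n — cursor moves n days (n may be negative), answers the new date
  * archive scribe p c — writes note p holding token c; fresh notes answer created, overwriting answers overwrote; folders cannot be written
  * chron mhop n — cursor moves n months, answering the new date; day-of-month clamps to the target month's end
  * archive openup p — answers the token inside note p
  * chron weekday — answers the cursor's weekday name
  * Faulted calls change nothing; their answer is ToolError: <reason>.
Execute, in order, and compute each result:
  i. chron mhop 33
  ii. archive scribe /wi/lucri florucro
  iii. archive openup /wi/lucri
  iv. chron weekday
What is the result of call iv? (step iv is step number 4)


==> chron mhop(n=33)
<== 2063-02-04
==> archive scribe(p=/wi/lucri, c=florucro)
<== created
==> archive openup(p=/wi/lucri)
<== florucro
==> chron weekday()
<== Sunday

Answer: Sunday


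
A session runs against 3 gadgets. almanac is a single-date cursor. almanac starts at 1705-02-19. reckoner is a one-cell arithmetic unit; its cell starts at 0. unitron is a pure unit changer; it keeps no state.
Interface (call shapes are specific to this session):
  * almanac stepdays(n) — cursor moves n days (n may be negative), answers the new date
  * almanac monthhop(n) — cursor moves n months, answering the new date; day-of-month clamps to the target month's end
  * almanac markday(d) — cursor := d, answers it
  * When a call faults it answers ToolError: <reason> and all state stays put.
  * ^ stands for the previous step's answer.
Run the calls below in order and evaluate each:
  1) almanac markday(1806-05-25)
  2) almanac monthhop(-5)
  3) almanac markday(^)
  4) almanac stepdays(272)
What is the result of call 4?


-> almanac markday(d=1806-05-25)
<- 1806-05-25
-> almanac monthhop(n=-5)
<- 1805-12-25
-> almanac markday(d=^)
<- 1805-12-25
-> almanac stepdays(n=272)
<- 1806-09-23

Answer: 1806-09-23


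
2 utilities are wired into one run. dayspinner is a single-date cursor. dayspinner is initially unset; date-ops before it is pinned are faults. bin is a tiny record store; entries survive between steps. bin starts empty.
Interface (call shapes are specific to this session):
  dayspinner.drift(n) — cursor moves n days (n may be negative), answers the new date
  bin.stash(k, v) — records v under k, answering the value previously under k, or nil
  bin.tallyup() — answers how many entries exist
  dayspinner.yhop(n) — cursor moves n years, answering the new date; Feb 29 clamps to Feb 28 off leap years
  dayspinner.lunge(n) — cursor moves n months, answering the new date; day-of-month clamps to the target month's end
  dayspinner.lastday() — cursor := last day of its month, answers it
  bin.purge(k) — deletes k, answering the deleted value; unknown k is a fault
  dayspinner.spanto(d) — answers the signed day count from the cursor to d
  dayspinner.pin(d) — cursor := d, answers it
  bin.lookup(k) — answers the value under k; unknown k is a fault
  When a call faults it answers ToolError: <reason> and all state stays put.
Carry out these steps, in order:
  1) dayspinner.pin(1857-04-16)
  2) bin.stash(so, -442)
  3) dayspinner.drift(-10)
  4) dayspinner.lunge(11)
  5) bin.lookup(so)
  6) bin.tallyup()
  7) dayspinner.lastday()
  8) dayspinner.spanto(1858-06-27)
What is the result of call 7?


Act: pin[d: 1857-04-16]
Obs: 1857-04-16
Act: stash[k: so; v: -442]
Obs: nil
Act: drift[n: -10]
Obs: 1857-04-06
Act: lunge[n: 11]
Obs: 1858-03-06
Act: lookup[k: so]
Obs: -442
Act: tallyup[]
Obs: 1
Act: lastday[]
Obs: 1858-03-31
Act: spanto[d: 1858-06-27]
Obs: 88

Answer: 1858-03-31


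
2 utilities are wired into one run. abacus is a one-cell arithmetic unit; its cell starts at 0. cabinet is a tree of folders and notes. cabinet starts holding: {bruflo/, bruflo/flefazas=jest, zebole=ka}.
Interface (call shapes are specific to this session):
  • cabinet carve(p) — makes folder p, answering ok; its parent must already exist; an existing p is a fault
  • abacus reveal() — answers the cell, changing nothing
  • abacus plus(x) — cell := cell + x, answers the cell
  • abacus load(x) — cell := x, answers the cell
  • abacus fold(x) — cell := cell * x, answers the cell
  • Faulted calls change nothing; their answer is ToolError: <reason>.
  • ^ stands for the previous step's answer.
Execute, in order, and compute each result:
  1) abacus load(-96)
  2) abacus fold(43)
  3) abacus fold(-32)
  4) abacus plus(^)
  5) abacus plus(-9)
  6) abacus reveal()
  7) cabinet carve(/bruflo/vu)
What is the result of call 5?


! abacus load(x: -96) -> -96
! abacus fold(x: 43) -> -4128
! abacus fold(x: -32) -> 132096
! abacus plus(x: ^) -> 264192
! abacus plus(x: -9) -> 264183
! abacus reveal() -> 264183
! cabinet carve(p: /bruflo/vu) -> ok

Answer: 264183


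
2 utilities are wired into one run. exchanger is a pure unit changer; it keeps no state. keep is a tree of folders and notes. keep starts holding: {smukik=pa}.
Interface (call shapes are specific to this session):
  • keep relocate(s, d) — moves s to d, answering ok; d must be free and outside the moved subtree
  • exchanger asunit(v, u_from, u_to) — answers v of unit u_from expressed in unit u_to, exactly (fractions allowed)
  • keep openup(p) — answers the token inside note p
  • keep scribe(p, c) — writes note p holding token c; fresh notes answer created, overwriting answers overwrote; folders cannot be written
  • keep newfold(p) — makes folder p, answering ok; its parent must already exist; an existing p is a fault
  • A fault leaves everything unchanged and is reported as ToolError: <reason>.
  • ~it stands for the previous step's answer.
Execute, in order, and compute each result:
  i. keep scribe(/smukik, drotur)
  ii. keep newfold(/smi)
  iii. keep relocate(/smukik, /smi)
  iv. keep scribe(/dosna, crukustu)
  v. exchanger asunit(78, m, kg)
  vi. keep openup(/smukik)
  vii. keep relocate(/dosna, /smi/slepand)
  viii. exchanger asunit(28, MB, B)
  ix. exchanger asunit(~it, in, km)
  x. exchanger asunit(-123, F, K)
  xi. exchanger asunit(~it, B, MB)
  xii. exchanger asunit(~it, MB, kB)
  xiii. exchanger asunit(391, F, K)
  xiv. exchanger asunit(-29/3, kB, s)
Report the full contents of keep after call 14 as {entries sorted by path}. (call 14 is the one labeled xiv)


Invoking keep scribe with p→/smukik, c→drotur: overwrote.
Invoking keep newfold with p→/smi, and see ok.
I call keep relocate with s→/smukik, d→/smi, yielding ToolError: exists.
Using keep scribe with p→/dosna, c→crukustu, and see created.
Then exchanger asunit with v→78, u_from→m, u_to→kg, yielding ToolError: incompatible units.
Calling keep openup with p→/smukik, — result: drotur.
Now I run keep relocate with s→/dosna, d→/smi/slepand, which returns ok.
Now I run exchanger asunit with v→28, u_from→MB, u_to→B, yielding 28000000.
Then exchanger asunit with v→~it, u_from→in, u_to→km, — result: 3556/5.
Now I run exchanger asunit with v→-123, u_from→F, u_to→K, → 33667/180.
Next I call exchanger asunit with v→~it, u_from→B, u_to→MB, which returns 33667/180000000.
I try exchanger asunit with v→~it, u_from→MB, u_to→kB, and observe 33667/180000.
Using exchanger asunit with v→391, u_from→F, u_to→K, yielding 85067/180.
I call exchanger asunit with v→-29/3, u_from→kB, u_to→s, → ToolError: incompatible units.

Answer: {smi/, smi/slepand=crukustu, smukik=drotur}


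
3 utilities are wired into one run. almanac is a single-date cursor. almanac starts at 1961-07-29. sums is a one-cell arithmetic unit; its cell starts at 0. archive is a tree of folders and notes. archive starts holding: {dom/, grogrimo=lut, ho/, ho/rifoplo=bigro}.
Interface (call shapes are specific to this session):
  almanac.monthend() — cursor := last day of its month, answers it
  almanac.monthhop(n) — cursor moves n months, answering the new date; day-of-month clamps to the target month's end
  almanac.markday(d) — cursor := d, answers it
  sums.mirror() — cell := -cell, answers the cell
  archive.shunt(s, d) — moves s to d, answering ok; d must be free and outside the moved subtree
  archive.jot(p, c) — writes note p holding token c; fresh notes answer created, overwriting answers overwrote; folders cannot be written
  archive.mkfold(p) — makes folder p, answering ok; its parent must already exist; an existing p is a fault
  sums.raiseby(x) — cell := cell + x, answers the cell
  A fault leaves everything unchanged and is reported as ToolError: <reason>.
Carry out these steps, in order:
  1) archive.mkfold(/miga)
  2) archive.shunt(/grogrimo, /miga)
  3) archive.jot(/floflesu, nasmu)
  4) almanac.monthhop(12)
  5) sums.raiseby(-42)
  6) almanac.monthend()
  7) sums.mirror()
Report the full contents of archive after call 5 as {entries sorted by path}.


I call archive.mkfold passing p=/miga: ok.
Now I run archive.shunt passing s=/grogrimo, d=/miga: ToolError: exists.
Invoking archive.jot passing p=/floflesu, c=nasmu, and get created.
I run almanac.monthhop passing n=12: 1962-07-29.
Using sums.raiseby passing x=-42, and see -42.
Calling almanac.monthend, which returns 1962-07-31.
I call sums.mirror, giving 42.

Answer: {dom/, floflesu=nasmu, grogrimo=lut, ho/, ho/rifoplo=bigro, miga/}


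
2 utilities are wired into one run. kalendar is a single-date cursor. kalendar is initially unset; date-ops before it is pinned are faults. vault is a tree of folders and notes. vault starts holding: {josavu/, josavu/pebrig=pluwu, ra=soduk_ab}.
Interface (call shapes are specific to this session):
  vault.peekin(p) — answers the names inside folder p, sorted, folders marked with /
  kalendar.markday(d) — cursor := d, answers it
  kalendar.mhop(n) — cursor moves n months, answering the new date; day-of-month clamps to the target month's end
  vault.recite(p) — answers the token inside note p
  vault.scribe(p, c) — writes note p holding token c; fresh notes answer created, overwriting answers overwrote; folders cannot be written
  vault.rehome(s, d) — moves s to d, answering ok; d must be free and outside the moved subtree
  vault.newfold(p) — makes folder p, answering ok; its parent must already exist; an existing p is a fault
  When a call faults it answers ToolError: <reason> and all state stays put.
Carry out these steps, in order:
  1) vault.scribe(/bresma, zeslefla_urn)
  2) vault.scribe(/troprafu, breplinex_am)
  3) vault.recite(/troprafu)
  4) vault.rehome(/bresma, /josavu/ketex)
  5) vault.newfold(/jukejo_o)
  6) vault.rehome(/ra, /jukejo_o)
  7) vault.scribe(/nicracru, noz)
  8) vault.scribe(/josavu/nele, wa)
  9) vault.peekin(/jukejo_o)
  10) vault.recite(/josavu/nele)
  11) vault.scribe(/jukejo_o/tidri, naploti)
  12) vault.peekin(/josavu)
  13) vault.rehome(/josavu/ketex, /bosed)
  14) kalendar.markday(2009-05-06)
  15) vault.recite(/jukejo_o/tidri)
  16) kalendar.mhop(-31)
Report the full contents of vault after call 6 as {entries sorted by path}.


I invoke vault.scribe using p: /bresma, c: zeslefla_urn, and observe created.
I try vault.scribe using p: /troprafu, c: breplinex_am, and observe created.
I try vault.recite using p: /troprafu, and observe breplinex_am.
I try vault.rehome using s: /bresma, d: /josavu/ketex, giving ok.
Invoking vault.newfold using p: /jukejo_o, and see ok.
I invoke vault.rehome using s: /ra, d: /jukejo_o, → ToolError: exists.
Now I run vault.scribe using p: /nicracru, c: noz, giving created.
I run vault.scribe using p: /josavu/nele, c: wa, giving created.
I call vault.peekin using p: /jukejo_o: [].
Invoking vault.recite using p: /josavu/nele, giving wa.
I use vault.scribe using p: /jukejo_o/tidri, c: naploti, which returns created.
Then vault.peekin using p: /josavu, and see [ketex, nele, pebrig].
Then vault.rehome using s: /josavu/ketex, d: /bosed, and see ok.
Then kalendar.markday using d: 2009-05-06, and get 2009-05-06.
I invoke vault.recite using p: /jukejo_o/tidri, and see naploti.
I try kalendar.mhop using n: -31: 2006-10-06.

Answer: {josavu/, josavu/ketex=zeslefla_urn, josavu/pebrig=pluwu, jukejo_o/, ra=soduk_ab, troprafu=breplinex_am}


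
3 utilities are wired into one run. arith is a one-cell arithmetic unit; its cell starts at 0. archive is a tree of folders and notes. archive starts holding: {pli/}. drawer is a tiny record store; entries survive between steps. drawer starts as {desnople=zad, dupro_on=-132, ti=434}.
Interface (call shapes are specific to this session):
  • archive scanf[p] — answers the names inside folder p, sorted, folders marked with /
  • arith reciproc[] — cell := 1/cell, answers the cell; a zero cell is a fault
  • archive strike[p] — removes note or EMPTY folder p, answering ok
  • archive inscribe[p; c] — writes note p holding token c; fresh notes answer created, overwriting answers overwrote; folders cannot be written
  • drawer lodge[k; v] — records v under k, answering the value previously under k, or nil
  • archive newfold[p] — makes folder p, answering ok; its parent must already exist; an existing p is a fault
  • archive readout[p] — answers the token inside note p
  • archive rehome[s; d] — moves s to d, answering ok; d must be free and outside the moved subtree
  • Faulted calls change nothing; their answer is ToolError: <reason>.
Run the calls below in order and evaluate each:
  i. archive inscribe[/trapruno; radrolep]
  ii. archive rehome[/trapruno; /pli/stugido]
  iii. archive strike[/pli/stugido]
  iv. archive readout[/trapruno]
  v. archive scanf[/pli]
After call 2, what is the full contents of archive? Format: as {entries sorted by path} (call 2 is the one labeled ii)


% archive inscribe(p→/trapruno, c→radrolep) == created
% archive rehome(s→/trapruno, d→/pli/stugido) == ok
% archive strike(p→/pli/stugido) == ok
% archive readout(p→/trapruno) == ToolError: not found
% archive scanf(p→/pli) == []

Answer: {pli/, pli/stugido=radrolep}


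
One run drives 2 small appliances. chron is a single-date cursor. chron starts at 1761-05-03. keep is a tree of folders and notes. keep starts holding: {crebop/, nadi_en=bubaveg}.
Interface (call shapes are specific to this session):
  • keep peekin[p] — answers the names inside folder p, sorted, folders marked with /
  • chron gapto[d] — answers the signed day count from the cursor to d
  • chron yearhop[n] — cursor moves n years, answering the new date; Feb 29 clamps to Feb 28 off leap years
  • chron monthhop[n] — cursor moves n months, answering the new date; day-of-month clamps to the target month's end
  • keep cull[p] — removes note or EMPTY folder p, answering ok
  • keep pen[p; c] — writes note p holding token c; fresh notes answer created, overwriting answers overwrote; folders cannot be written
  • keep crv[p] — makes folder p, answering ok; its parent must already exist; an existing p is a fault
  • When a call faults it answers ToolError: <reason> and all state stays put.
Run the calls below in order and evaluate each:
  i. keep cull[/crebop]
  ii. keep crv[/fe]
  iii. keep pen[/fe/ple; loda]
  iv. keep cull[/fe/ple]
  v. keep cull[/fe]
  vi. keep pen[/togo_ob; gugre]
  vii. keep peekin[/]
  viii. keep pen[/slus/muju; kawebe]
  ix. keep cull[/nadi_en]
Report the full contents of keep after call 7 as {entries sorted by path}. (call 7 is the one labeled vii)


! keep cull(/crebop) => ok
! keep crv(/fe) => ok
! keep pen(/fe/ple, loda) => created
! keep cull(/fe/ple) => ok
! keep cull(/fe) => ok
! keep pen(/togo_ob, gugre) => created
! keep peekin(/) => [nadi_en, togo_ob]
! keep pen(/slus/muju, kawebe) => ToolError: no parent
! keep cull(/nadi_en) => ok

Answer: {nadi_en=bubaveg, togo_ob=gugre}


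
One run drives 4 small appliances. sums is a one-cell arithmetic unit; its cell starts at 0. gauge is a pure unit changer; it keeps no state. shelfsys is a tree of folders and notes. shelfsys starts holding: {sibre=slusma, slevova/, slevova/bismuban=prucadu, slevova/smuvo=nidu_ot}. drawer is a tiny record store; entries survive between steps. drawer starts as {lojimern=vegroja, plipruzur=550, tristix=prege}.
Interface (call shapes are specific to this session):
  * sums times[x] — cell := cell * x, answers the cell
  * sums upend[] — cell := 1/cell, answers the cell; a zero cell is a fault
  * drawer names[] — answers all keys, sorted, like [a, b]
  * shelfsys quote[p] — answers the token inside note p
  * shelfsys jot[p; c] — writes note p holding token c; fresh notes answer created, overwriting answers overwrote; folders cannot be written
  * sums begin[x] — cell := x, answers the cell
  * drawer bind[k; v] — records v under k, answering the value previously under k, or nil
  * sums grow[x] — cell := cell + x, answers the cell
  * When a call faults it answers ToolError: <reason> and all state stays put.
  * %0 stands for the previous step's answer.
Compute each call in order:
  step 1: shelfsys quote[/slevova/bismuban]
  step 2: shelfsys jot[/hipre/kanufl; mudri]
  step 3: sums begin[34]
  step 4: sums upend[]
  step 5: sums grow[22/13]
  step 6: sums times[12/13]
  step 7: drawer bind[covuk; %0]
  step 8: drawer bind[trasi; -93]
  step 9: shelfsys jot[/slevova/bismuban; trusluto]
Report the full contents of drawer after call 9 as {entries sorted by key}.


Do: shelfsys quote[/slevova/bismuban]
See: prucadu
Do: shelfsys jot[/hipre/kanufl; mudri]
See: ToolError: no parent
Do: sums begin[34]
See: 34
Do: sums upend[]
See: 1/34
Do: sums grow[22/13]
See: 761/442
Do: sums times[12/13]
See: 4566/2873
Do: drawer bind[covuk; %0]
See: nil
Do: drawer bind[trasi; -93]
See: nil
Do: shelfsys jot[/slevova/bismuban; trusluto]
See: overwrote

Answer: {covuk=4566/2873, lojimern=vegroja, plipruzur=550, trasi=-93, tristix=prege}


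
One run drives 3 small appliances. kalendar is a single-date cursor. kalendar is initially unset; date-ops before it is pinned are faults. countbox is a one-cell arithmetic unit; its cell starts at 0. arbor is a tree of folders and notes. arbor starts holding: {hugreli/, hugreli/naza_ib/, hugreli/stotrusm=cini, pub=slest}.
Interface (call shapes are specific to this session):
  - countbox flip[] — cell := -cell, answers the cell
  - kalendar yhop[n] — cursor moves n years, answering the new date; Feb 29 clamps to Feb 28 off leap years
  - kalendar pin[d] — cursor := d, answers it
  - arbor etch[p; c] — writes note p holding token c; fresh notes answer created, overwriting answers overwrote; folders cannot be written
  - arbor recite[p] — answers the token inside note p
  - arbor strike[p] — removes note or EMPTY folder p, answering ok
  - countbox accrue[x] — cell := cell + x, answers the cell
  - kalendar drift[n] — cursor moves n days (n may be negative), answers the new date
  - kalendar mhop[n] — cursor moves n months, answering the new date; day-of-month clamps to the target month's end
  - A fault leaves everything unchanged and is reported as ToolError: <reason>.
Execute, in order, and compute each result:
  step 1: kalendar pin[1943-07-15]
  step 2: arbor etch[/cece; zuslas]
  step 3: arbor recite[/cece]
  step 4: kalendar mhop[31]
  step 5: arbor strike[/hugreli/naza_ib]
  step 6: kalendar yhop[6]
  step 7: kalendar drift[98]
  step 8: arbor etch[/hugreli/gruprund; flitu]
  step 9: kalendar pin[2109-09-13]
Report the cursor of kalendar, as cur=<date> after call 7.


Answer: cur=1952-05-23

Derivation:
Step: kalendar pin[d: 1943-07-15]
Result: 1943-07-15
Step: arbor etch[p: /cece; c: zuslas]
Result: created
Step: arbor recite[p: /cece]
Result: zuslas
Step: kalendar mhop[n: 31]
Result: 1946-02-15
Step: arbor strike[p: /hugreli/naza_ib]
Result: ok
Step: kalendar yhop[n: 6]
Result: 1952-02-15
Step: kalendar drift[n: 98]
Result: 1952-05-23
Step: arbor etch[p: /hugreli/gruprund; c: flitu]
Result: created
Step: kalendar pin[d: 2109-09-13]
Result: 2109-09-13


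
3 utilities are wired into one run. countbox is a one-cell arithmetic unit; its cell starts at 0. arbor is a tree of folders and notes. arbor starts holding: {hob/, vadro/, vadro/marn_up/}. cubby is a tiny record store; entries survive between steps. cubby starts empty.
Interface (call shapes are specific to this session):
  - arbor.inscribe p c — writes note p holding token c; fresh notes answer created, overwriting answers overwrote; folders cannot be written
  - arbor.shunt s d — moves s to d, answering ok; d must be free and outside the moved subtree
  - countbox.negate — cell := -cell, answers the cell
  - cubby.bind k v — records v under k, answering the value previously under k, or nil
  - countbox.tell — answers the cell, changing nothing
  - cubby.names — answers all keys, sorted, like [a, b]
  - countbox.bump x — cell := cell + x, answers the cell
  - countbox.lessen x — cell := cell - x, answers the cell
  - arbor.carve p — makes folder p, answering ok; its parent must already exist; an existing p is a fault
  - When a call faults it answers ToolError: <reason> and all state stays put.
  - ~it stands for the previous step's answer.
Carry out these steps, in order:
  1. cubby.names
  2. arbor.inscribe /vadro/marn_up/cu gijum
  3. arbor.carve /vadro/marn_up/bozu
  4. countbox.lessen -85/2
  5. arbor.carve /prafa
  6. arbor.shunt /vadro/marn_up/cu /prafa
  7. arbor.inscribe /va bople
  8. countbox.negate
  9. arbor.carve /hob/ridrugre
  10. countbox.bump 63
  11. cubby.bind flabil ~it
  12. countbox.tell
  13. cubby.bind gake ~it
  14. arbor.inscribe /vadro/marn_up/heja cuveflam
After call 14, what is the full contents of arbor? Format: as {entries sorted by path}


Answer: {hob/, hob/ridrugre/, prafa/, va=bople, vadro/, vadro/marn_up/, vadro/marn_up/bozu/, vadro/marn_up/cu=gijum, vadro/marn_up/heja=cuveflam}

Derivation:
Now I run cubby.names(), — result: [].
I use arbor.inscribe with p='/vadro/marn_up/cu', c='gijum', → created.
Next I call arbor.carve with p='/vadro/marn_up/bozu': ok.
Then countbox.lessen with x='-85/2', and get 85/2.
I try arbor.carve with p='/prafa', giving ok.
Then arbor.shunt with s='/vadro/marn_up/cu', d='/prafa', and see ToolError: exists.
Then arbor.inscribe with p='/va', c='bople', which returns created.
Then countbox.negate(), — result: -85/2.
I use arbor.carve with p='/hob/ridrugre', → ok.
I try countbox.bump with x='63', → 41/2.
I try cubby.bind with k='flabil', v='~it', → nil.
Using countbox.tell: 41/2.
Using cubby.bind with k='gake', v='~it', which returns nil.
Then arbor.inscribe with p='/vadro/marn_up/heja', c='cuveflam', → created.


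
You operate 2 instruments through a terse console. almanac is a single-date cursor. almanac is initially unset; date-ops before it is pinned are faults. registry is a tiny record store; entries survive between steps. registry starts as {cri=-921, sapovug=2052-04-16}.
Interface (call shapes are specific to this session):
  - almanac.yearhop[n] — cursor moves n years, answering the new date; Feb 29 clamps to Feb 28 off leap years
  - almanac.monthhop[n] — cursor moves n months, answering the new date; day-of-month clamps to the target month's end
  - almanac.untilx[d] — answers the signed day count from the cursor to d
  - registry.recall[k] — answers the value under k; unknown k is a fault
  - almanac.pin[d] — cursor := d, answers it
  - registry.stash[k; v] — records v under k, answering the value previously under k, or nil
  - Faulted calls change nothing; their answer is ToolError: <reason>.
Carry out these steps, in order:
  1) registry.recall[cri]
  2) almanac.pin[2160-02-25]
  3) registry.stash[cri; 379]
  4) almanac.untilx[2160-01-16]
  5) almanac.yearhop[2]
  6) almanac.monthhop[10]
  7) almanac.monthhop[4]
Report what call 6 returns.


>> registry.recall(k: cri)
<< -921
>> almanac.pin(d: 2160-02-25)
<< 2160-02-25
>> registry.stash(k: cri, v: 379)
<< -921
>> almanac.untilx(d: 2160-01-16)
<< -40
>> almanac.yearhop(n: 2)
<< 2162-02-25
>> almanac.monthhop(n: 10)
<< 2162-12-25
>> almanac.monthhop(n: 4)
<< 2163-04-25

Answer: 2162-12-25
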